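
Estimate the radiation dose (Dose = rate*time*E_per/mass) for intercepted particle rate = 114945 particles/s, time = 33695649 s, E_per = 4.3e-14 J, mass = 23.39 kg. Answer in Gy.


Total energy deposited = rate * time * E_per
  = 114945 * 33695649 * 4.3e-14 = 0.1665453 J
Dose = E_total / mass = 0.1665453 / 23.39
Dose = 0.007120363 Gy

0.0071 Gy


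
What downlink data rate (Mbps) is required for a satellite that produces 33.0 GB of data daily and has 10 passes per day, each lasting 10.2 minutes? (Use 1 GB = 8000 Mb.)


total contact time = 10 * 10.2 * 60 = 6120.0000 s
data = 33.0 GB = 264000.0000 Mb
rate = 264000.0000 / 6120.0000 = 43.1373 Mbps

43.1373 Mbps


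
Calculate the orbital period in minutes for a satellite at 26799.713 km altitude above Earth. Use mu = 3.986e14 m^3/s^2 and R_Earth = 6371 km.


r = 33170.7130 km = 3.3170713e+07 m
T = 2*pi*sqrt(r^3/mu) = 2*pi*sqrt(3.6497609e+22 / 3.986e14)
T = 60123.3860 s = 1002.0564 min

1002.0564 minutes


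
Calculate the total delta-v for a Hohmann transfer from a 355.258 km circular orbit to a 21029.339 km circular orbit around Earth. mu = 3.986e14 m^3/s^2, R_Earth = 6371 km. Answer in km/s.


r1 = 6726.2580 km = 6.726258e+06 m
r2 = 27400.3390 km = 2.7400339e+07 m
dv1 = sqrt(mu/r1)*(sqrt(2*r2/(r1+r2)) - 1) = 2056.9539 m/s
dv2 = sqrt(mu/r2)*(1 - sqrt(2*r1/(r1+r2))) = 1419.4162 m/s
total dv = |dv1| + |dv2| = 2056.9539 + 1419.4162 = 3476.3701 m/s = 3.4764 km/s

3.4764 km/s


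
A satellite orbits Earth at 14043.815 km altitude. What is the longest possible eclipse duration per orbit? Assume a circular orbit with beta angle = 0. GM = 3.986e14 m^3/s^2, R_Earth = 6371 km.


r = 20414.8150 km
T = 483.8137 min
Eclipse fraction = arcsin(R_E/r)/pi = arcsin(6371.0000/20414.8150)/pi
= arcsin(0.3120773)/pi = 0.1010248
Eclipse duration = 0.1010248 * 483.8137 = 48.8772 min

48.8772 minutes


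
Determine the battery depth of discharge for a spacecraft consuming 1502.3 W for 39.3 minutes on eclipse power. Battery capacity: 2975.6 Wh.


E_used = P * t / 60 = 1502.3 * 39.3 / 60 = 984.0065 Wh
DOD = E_used / E_total * 100 = 984.0065 / 2975.6 * 100
DOD = 33.0692 %

33.0692 %


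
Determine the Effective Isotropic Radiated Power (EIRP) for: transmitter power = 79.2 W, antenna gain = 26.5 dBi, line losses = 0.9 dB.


Pt = 79.2 W = 18.9873 dBW
EIRP = Pt_dBW + Gt - losses = 18.9873 + 26.5 - 0.9 = 44.5873 dBW

44.5873 dBW


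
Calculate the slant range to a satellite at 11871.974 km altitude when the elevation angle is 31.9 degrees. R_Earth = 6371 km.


h = 11871.974 km, el = 31.9 deg
d = -R_E*sin(el) + sqrt((R_E*sin(el))^2 + 2*R_E*h + h^2)
d = -6371.0000*sin(0.55676) + sqrt((6371.0000*0.5284383)^2 + 2*6371.0000*11871.974 + 11871.974^2)
d = 14056.0344 km

14056.0344 km


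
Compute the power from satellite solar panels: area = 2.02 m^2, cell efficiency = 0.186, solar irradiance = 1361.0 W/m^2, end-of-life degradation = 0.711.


P = area * eta * S * degradation
P = 2.02 * 0.186 * 1361.0 * 0.711
P = 363.5733 W

363.5733 W


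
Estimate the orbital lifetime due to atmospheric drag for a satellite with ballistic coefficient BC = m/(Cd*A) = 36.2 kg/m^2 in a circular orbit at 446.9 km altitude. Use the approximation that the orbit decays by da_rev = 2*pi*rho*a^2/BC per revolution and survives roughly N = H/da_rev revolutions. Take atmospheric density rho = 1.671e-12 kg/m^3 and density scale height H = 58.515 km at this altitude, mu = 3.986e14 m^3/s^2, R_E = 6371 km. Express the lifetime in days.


a = R_E + alt = 6817.9000 km = 6.8179e+06 m
da_rev = 2*pi*rho*a^2/BC = 2*pi*1.671e-12*(6.8179e+06)^2/36.2 = 13.481835 m per revolution
N = H/da_rev = 58515.0000 m / 13.481835 m = 4340.2846 revolutions
P = 2*pi*sqrt(a^3/mu) = 5602.5683 s
lifetime = N*P = 4340.2846 * 5602.5683 = 2.4316741e+07 s = 281.4438 days

281.4438 days


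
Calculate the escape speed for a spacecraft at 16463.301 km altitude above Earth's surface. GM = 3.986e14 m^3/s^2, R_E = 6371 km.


r = 6371.0 + 16463.301 = 22834.3010 km = 2.2834301e+07 m
v_esc = sqrt(2*mu/r) = sqrt(2*3.986e14 / 2.2834301e+07)
v_esc = 5908.6707 m/s = 5.9087 km/s

5.9087 km/s


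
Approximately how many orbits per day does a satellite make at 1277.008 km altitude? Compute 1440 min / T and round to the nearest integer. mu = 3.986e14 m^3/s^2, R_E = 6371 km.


r = 7.648008e+06 m
T = 2*pi*sqrt(r^3/mu) = 6656.3128 s = 110.9385 min
revs/day = 1440 / 110.9385 = 12.9802
Rounded: 13 revolutions per day

13 revolutions per day


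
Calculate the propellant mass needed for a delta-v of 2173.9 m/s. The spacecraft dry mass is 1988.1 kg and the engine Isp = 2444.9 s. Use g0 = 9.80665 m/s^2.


ve = Isp * g0 = 2444.9 * 9.80665 = 23976.278585 m/s
mass ratio = exp(dv/ve) = exp(2173.9/23976.278585) = 1.09490629
m_prop = m_dry * (mr - 1) = 1988.1 * (1.09490629 - 1)
m_prop = 188.6832 kg

188.6832 kg


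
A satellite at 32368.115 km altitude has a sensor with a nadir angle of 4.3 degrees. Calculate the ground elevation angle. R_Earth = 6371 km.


r = R_E + alt = 38739.1150 km
Law of sines in the satellite / Earth-center / ground-point triangle:
  sin(nadir)/R_E = sin(90 + el)/r  =>  cos(el) = (r/R_E)*sin(nadir)
cos(el) = (38739.1150 / 6371.0000) * sin(4.3 deg) = 0.4559111
el = arccos(0.4559111) = 62.8764 deg
(Earth-central angle = 90 - nadir - el = 22.8236 deg)

62.8764 degrees


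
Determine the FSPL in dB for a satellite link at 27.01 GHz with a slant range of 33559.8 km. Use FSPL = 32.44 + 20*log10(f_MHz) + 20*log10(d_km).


f = 27.01 GHz = 27010.0000 MHz
d = 33559.8 km
FSPL = 32.44 + 20*log10(27010.0000) + 20*log10(33559.8)
FSPL = 32.44 + 88.6305 + 90.5164
FSPL = 211.5869 dB

211.5869 dB


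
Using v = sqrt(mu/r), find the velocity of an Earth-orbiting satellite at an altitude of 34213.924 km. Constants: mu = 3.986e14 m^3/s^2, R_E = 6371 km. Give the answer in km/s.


r = R_E + alt = 6371.0 + 34213.924 = 40584.9240 km = 4.0584924e+07 m
v = sqrt(mu/r) = sqrt(3.986e14 / 4.0584924e+07) = 3133.9083 m/s = 3.1339 km/s

3.1339 km/s


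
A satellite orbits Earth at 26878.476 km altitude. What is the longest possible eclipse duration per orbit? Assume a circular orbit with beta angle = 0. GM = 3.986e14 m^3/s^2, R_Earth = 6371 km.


r = 33249.4760 km
T = 1005.6276 min
Eclipse fraction = arcsin(R_E/r)/pi = arcsin(6371.0000/33249.4760)/pi
= arcsin(0.191612)/pi = 0.06137153
Eclipse duration = 0.06137153 * 1005.6276 = 61.7169 min

61.7169 minutes


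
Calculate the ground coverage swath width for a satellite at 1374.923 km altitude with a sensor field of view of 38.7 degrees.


FOV = 38.7 deg = 0.6754424 rad
swath = 2 * alt * tan(FOV/2) = 2 * 1374.923 * tan(0.3377212)
swath = 2 * 1374.923 * 0.351175
swath = 965.6772 km

965.6772 km


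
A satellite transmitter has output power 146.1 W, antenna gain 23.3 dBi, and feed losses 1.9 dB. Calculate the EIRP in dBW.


Pt = 146.1 W = 21.6465 dBW
EIRP = Pt_dBW + Gt - losses = 21.6465 + 23.3 - 1.9 = 43.0465 dBW

43.0465 dBW


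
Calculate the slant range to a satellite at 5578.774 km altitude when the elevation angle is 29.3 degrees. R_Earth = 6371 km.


h = 5578.774 km, el = 29.3 deg
d = -R_E*sin(el) + sqrt((R_E*sin(el))^2 + 2*R_E*h + h^2)
d = -6371.0000*sin(0.5113815) + sqrt((6371.0000*0.4893825)^2 + 2*6371.0000*5578.774 + 5578.774^2)
d = 7461.7702 km

7461.7702 km


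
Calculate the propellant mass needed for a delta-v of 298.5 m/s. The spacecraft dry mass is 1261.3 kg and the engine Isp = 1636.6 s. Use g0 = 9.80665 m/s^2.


ve = Isp * g0 = 1636.6 * 9.80665 = 16049.563390 m/s
mass ratio = exp(dv/ve) = exp(298.5/16049.563390) = 1.01877267
m_prop = m_dry * (mr - 1) = 1261.3 * (1.01877267 - 1)
m_prop = 23.6780 kg

23.6780 kg


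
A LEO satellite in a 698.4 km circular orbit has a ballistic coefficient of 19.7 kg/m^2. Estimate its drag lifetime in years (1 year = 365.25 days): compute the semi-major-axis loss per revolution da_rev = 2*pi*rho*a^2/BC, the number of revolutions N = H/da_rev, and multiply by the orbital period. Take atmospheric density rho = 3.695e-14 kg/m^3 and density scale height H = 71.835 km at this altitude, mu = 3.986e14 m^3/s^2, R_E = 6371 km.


a = R_E + alt = 7069.4000 km = 7.0694e+06 m
da_rev = 2*pi*rho*a^2/BC = 2*pi*3.695e-14*(7.0694e+06)^2/19.7 = 0.58897003 m per revolution
N = H/da_rev = 71835.0000 m / 0.58897003 m = 121967.1568 revolutions
P = 2*pi*sqrt(a^3/mu) = 5915.4128 s
lifetime = N*P = 121967.1568 * 5915.4128 = 7.2148608e+08 s = 8350.5333 days
years = 8350.5333 / 365.25 = 22.8625 years

22.8625 years


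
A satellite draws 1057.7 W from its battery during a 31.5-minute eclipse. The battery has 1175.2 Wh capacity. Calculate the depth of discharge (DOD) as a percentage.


E_used = P * t / 60 = 1057.7 * 31.5 / 60 = 555.2925 Wh
DOD = E_used / E_total * 100 = 555.2925 / 1175.2 * 100
DOD = 47.2509 %

47.2509 %


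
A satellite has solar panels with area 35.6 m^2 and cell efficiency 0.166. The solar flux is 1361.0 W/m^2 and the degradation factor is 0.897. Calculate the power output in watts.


P = area * eta * S * degradation
P = 35.6 * 0.166 * 1361.0 * 0.897
P = 7214.5401 W

7214.5401 W


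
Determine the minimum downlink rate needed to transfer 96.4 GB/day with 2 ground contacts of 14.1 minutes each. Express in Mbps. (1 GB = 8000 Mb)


total contact time = 2 * 14.1 * 60 = 1692.0000 s
data = 96.4 GB = 771200.0000 Mb
rate = 771200.0000 / 1692.0000 = 455.7920 Mbps

455.7920 Mbps


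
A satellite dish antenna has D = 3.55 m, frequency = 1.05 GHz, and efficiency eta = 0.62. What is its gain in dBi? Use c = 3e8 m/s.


lambda = c/f = 3e8 / 1.05e+09 = 0.2857143 m
G = eta*(pi*D/lambda)^2 = 0.62*(pi*3.55/0.2857143)^2
G = 944.6789 (linear)
G = 10*log10(944.6789) = 29.7528 dBi

29.7528 dBi


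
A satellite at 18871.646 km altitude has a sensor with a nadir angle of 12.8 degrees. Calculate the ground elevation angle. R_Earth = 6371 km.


r = R_E + alt = 25242.6460 km
Law of sines in the satellite / Earth-center / ground-point triangle:
  sin(nadir)/R_E = sin(90 + el)/r  =>  cos(el) = (r/R_E)*sin(nadir)
cos(el) = (25242.6460 / 6371.0000) * sin(12.8 deg) = 0.877801
el = arccos(0.877801) = 28.6218 deg
(Earth-central angle = 90 - nadir - el = 48.5782 deg)

28.6218 degrees


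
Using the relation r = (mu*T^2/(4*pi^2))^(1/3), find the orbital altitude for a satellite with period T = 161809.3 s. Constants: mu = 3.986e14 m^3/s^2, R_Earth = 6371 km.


T = 161809.3 s
r = (mu*T^2/(4*pi^2))^(1/3) = (3.986e14 * 161809.3^2 / (4*pi^2))^(1/3)
r = 6.417928e+07 m = 64179.2797 km
alt = r - R_E = 64179.2797 - 6371 = 57808.2797 km

57808.2797 km


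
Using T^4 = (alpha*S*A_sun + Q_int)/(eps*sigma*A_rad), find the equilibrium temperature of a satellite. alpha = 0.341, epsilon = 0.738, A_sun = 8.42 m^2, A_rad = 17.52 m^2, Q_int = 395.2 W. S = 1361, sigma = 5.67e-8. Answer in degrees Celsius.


Numerator = alpha*S*A_sun + Q_int = 0.341*1361*8.42 + 395.2 = 4302.9304 W
Denominator = eps*sigma*A_rad = 0.738*5.67e-8*17.52 = 7.3311739e-07 W/K^4
T^4 = 5.8693607e+09 K^4
T = 276.7883 K = 3.6383 C

3.6383 degrees Celsius


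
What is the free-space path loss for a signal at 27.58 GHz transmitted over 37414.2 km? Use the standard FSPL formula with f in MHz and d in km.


f = 27.58 GHz = 27580.0000 MHz
d = 37414.2 km
FSPL = 32.44 + 20*log10(27580.0000) + 20*log10(37414.2)
FSPL = 32.44 + 88.8119 + 91.4607
FSPL = 212.7126 dB

212.7126 dB


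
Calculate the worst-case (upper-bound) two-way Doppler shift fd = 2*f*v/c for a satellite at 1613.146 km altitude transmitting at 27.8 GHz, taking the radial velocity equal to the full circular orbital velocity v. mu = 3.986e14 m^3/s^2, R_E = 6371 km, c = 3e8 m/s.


r = 7.984146e+06 m
v = sqrt(mu/r) = 7065.6873 m/s (worst-case radial velocity)
f = 27.8 GHz = 2.78e+10 Hz
fd = 2*f*v/c = 2*2.78e+10*7065.6873/3.0e+08
fd = 1.3095074e+06 Hz

1.3095e+06 Hz


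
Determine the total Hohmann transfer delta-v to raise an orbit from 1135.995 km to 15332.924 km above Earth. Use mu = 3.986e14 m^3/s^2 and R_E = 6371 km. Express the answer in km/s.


r1 = 7506.9950 km = 7.506995e+06 m
r2 = 21703.9240 km = 2.1703924e+07 m
dv1 = sqrt(mu/r1)*(sqrt(2*r2/(r1+r2)) - 1) = 1595.9643 m/s
dv2 = sqrt(mu/r2)*(1 - sqrt(2*r1/(r1+r2))) = 1213.1002 m/s
total dv = |dv1| + |dv2| = 1595.9643 + 1213.1002 = 2809.0645 m/s = 2.8091 km/s

2.8091 km/s


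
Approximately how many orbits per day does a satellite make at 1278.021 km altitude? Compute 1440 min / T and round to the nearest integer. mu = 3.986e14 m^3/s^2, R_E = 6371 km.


r = 7.649021e+06 m
T = 2*pi*sqrt(r^3/mu) = 6657.6353 s = 110.9606 min
revs/day = 1440 / 110.9606 = 12.9776
Rounded: 13 revolutions per day

13 revolutions per day


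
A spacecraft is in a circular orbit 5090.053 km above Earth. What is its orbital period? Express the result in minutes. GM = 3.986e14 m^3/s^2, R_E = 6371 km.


r = 11461.0530 km = 1.1461053e+07 m
T = 2*pi*sqrt(r^3/mu) = 2*pi*sqrt(1.5054751e+21 / 3.986e14)
T = 12210.9092 s = 203.5152 min

203.5152 minutes


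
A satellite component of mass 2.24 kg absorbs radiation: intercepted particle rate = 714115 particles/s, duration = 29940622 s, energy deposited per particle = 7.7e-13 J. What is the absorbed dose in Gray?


Total energy deposited = rate * time * E_per
  = 714115 * 29940622 * 7.7e-13 = 16.4634 J
Dose = E_total / mass = 16.4634 / 2.24
Dose = 7.3497 Gy

7.3497 Gy


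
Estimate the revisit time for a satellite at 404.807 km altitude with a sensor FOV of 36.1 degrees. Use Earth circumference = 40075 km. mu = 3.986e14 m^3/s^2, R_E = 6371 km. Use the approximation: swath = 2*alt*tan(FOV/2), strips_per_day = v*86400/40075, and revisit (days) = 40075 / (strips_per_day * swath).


swath = 2*404.807*tan(0.3150319) = 263.8409 km
v = sqrt(mu/r) = 7669.8723 m/s = 7.6699 km/s
strips/day = v*86400/40075 = 7.6699*86400/40075 = 16.5359
coverage/day = strips * swath = 16.5359 * 263.8409 = 4362.8513 km
revisit = 40075 / 4362.8513 = 9.1855 days

9.1855 days


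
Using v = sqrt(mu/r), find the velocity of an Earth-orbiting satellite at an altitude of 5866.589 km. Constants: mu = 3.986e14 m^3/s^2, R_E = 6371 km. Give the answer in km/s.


r = R_E + alt = 6371.0 + 5866.589 = 12237.5890 km = 1.2237589e+07 m
v = sqrt(mu/r) = sqrt(3.986e14 / 1.2237589e+07) = 5707.1688 m/s = 5.7072 km/s

5.7072 km/s


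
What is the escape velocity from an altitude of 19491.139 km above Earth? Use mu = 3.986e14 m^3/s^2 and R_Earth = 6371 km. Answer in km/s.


r = 6371.0 + 19491.139 = 25862.1390 km = 2.5862139e+07 m
v_esc = sqrt(2*mu/r) = sqrt(2*3.986e14 / 2.5862139e+07)
v_esc = 5552.0251 m/s = 5.5520 km/s

5.5520 km/s


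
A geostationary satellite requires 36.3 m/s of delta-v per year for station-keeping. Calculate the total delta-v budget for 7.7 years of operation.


dV = rate * years = 36.3 * 7.7
dV = 279.5100 m/s

279.5100 m/s


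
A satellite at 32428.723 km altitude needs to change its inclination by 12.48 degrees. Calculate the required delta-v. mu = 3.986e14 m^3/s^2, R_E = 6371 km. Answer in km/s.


r = 38799.7230 km = 3.8799723e+07 m
V = sqrt(mu/r) = 3205.1941 m/s
di = 12.48 deg = 0.2178171 rad
dV = 2*V*sin(di/2) = 2*3205.1941*sin(0.1089085)
dV = 696.7667 m/s = 0.6967667 km/s

0.6968 km/s


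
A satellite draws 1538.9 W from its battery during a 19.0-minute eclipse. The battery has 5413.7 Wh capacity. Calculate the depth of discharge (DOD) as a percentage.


E_used = P * t / 60 = 1538.9 * 19.0 / 60 = 487.3183 Wh
DOD = E_used / E_total * 100 = 487.3183 / 5413.7 * 100
DOD = 9.0016 %

9.0016 %


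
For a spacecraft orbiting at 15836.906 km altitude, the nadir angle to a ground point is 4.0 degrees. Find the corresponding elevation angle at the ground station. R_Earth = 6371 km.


r = R_E + alt = 22207.9060 km
Law of sines in the satellite / Earth-center / ground-point triangle:
  sin(nadir)/R_E = sin(90 + el)/r  =>  cos(el) = (r/R_E)*sin(nadir)
cos(el) = (22207.9060 / 6371.0000) * sin(4.0 deg) = 0.2431557
el = arccos(0.2431557) = 75.9271 deg
(Earth-central angle = 90 - nadir - el = 10.0729 deg)

75.9271 degrees


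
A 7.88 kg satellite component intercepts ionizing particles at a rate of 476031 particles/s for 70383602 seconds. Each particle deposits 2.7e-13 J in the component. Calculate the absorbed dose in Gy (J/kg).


Total energy deposited = rate * time * E_per
  = 476031 * 70383602 * 2.7e-13 = 9.0463 J
Dose = E_total / mass = 9.0463 / 7.88
Dose = 1.1480 Gy

1.1480 Gy


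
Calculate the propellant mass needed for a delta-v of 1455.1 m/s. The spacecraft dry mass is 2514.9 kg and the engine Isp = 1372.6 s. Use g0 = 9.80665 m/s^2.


ve = Isp * g0 = 1372.6 * 9.80665 = 13460.607790 m/s
mass ratio = exp(dv/ve) = exp(1455.1/13460.607790) = 1.11415984
m_prop = m_dry * (mr - 1) = 2514.9 * (1.11415984 - 1)
m_prop = 287.1006 kg

287.1006 kg


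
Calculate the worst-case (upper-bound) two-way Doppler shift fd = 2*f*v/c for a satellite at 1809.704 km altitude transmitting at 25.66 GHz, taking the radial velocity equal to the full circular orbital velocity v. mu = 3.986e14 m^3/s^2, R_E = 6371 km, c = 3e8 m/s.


r = 8.180704e+06 m
v = sqrt(mu/r) = 6980.2875 m/s (worst-case radial velocity)
f = 25.66 GHz = 2.566e+10 Hz
fd = 2*f*v/c = 2*2.566e+10*6980.2875/3.0e+08
fd = 1.1940945e+06 Hz

1.1941e+06 Hz


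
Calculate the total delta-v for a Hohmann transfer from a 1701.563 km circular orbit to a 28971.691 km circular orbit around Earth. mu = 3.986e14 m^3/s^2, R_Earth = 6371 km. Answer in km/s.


r1 = 8072.5630 km = 8.072563e+06 m
r2 = 35342.6910 km = 3.5342691e+07 m
dv1 = sqrt(mu/r1)*(sqrt(2*r2/(r1+r2)) - 1) = 1939.2752 m/s
dv2 = sqrt(mu/r2)*(1 - sqrt(2*r1/(r1+r2))) = 1310.3495 m/s
total dv = |dv1| + |dv2| = 1939.2752 + 1310.3495 = 3249.6247 m/s = 3.2496 km/s

3.2496 km/s


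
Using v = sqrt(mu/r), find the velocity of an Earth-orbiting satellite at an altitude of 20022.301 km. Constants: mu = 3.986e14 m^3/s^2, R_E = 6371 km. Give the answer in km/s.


r = R_E + alt = 6371.0 + 20022.301 = 26393.3010 km = 2.6393301e+07 m
v = sqrt(mu/r) = sqrt(3.986e14 / 2.6393301e+07) = 3886.1700 m/s = 3.8862 km/s

3.8862 km/s


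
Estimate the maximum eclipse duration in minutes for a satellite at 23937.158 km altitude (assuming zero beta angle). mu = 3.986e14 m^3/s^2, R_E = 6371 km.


r = 30308.1580 km
T = 875.1838 min
Eclipse fraction = arcsin(R_E/r)/pi = arcsin(6371.0000/30308.1580)/pi
= arcsin(0.2102074)/pi = 0.06741394
Eclipse duration = 0.06741394 * 875.1838 = 58.9996 min

58.9996 minutes


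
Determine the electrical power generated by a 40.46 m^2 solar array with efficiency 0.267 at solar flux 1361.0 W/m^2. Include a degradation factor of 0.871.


P = area * eta * S * degradation
P = 40.46 * 0.267 * 1361.0 * 0.871
P = 12805.9977 W

12805.9977 W


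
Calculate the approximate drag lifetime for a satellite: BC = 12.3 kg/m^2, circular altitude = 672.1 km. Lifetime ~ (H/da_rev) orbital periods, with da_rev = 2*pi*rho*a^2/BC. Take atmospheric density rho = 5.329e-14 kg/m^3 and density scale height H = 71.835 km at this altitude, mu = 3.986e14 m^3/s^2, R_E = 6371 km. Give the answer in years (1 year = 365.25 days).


a = R_E + alt = 7043.1000 km = 7.0431e+06 m
da_rev = 2*pi*rho*a^2/BC = 2*pi*5.329e-14*(7.0431e+06)^2/12.3 = 1.350356 m per revolution
N = H/da_rev = 71835.0000 m / 1.350356 m = 53197.0941 revolutions
P = 2*pi*sqrt(a^3/mu) = 5882.4332 s
lifetime = N*P = 53197.0941 * 5882.4332 = 3.1292835e+08 s = 3621.8559 days
years = 3621.8559 / 365.25 = 9.9161 years

9.9161 years


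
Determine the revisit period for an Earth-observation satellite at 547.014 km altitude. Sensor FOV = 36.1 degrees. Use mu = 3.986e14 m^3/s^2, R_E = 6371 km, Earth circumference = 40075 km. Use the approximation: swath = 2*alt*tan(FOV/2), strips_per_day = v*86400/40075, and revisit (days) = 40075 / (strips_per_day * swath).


swath = 2*547.014*tan(0.3150319) = 356.5271 km
v = sqrt(mu/r) = 7590.6319 m/s = 7.5906 km/s
strips/day = v*86400/40075 = 7.5906*86400/40075 = 16.3651
coverage/day = strips * swath = 16.3651 * 356.5271 = 5834.5939 km
revisit = 40075 / 5834.5939 = 6.8685 days

6.8685 days


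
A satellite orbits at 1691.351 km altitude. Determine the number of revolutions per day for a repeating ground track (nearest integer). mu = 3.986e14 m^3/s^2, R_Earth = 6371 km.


r = 8.062351e+06 m
T = 2*pi*sqrt(r^3/mu) = 7204.4988 s = 120.0750 min
revs/day = 1440 / 120.0750 = 11.9925
Rounded: 12 revolutions per day

12 revolutions per day


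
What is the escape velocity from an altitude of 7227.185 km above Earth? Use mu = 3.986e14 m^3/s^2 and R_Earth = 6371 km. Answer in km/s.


r = 6371.0 + 7227.185 = 13598.1850 km = 1.3598185e+07 m
v_esc = sqrt(2*mu/r) = sqrt(2*3.986e14 / 1.3598185e+07)
v_esc = 7656.7272 m/s = 7.6567 km/s

7.6567 km/s


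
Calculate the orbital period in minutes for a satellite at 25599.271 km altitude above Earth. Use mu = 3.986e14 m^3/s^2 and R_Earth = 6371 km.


r = 31970.2710 km = 3.1970271e+07 m
T = 2*pi*sqrt(r^3/mu) = 2*pi*sqrt(3.2676757e+22 / 3.986e14)
T = 56889.3141 s = 948.1552 min

948.1552 minutes


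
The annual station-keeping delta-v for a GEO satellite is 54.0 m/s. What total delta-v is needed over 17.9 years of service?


dV = rate * years = 54.0 * 17.9
dV = 966.6000 m/s

966.6000 m/s


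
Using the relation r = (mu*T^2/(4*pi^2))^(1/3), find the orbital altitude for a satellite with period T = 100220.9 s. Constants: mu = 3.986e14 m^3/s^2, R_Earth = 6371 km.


T = 100220.9 s
r = (mu*T^2/(4*pi^2))^(1/3) = (3.986e14 * 100220.9^2 / (4*pi^2))^(1/3)
r = 4.6633504e+07 m = 46633.5043 km
alt = r - R_E = 46633.5043 - 6371 = 40262.5043 km

40262.5043 km


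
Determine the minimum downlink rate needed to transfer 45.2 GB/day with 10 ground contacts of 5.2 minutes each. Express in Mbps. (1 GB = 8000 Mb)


total contact time = 10 * 5.2 * 60 = 3120.0000 s
data = 45.2 GB = 361600.0000 Mb
rate = 361600.0000 / 3120.0000 = 115.8974 Mbps

115.8974 Mbps


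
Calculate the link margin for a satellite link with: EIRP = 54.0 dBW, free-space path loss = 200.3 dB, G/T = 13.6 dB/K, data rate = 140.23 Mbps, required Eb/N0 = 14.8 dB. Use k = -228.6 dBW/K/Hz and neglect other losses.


C/N0 = EIRP - FSPL + G/T - k = 54.0 - 200.3 + 13.6 - (-228.6)
C/N0 = 95.9000 dB-Hz
R_b = 140.23 Mbps = 1.4023e+08 bps -> 10*log10(R_b) = 81.4684 dB-Hz
Eb/N0 = C/N0 - 10*log10(R_b) = 95.9000 - 81.4684 = 14.4316 dB
Margin = Eb/N0 - Eb/N0_req = 14.4316 - 14.8 = -0.3684093 dB (negative margin: link does not close)

-0.3684 dB


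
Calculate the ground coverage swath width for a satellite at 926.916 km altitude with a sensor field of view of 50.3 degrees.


FOV = 50.3 deg = 0.8779006 rad
swath = 2 * alt * tan(FOV/2) = 2 * 926.916 * tan(0.4389503)
swath = 2 * 926.916 * 0.4694988
swath = 870.3719 km

870.3719 km


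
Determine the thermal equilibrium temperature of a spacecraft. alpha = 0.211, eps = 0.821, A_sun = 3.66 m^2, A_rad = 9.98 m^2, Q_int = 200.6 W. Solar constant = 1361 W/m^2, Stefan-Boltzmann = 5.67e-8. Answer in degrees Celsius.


Numerator = alpha*S*A_sun + Q_int = 0.211*1361*3.66 + 200.6 = 1251.6459 W
Denominator = eps*sigma*A_rad = 0.821*5.67e-8*9.98 = 4.6457599e-07 W/K^4
T^4 = 2.6941682e+09 K^4
T = 227.8275 K = -45.3225 C

-45.3225 degrees Celsius


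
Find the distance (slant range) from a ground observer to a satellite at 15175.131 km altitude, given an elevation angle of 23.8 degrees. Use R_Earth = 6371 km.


h = 15175.131 km, el = 23.8 deg
d = -R_E*sin(el) + sqrt((R_E*sin(el))^2 + 2*R_E*h + h^2)
d = -6371.0000*sin(0.4153884) + sqrt((6371.0000*0.4035453)^2 + 2*6371.0000*15175.131 + 15175.131^2)
d = 18171.6283 km

18171.6283 km


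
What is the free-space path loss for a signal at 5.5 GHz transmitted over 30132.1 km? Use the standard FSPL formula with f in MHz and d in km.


f = 5.5 GHz = 5500.0000 MHz
d = 30132.1 km
FSPL = 32.44 + 20*log10(5500.0000) + 20*log10(30132.1)
FSPL = 32.44 + 74.8073 + 89.5806
FSPL = 196.8278 dB

196.8278 dB


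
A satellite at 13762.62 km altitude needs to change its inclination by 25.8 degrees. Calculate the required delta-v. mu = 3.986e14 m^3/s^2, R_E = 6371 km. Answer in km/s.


r = 20133.6200 km = 2.013362e+07 m
V = sqrt(mu/r) = 4449.4642 m/s
di = 25.8 deg = 0.4502949 rad
dV = 2*V*sin(di/2) = 2*4449.4642*sin(0.2251475)
dV = 1986.6868 m/s = 1.9867 km/s

1.9867 km/s


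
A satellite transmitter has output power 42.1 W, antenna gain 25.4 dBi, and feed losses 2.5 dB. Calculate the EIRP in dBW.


Pt = 42.1 W = 16.2428 dBW
EIRP = Pt_dBW + Gt - losses = 16.2428 + 25.4 - 2.5 = 39.1428 dBW

39.1428 dBW


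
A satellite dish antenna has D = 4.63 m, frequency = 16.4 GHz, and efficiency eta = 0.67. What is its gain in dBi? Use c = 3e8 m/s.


lambda = c/f = 3e8 / 1.64e+10 = 0.01829268 m
G = eta*(pi*D/lambda)^2 = 0.67*(pi*4.63/0.01829268)^2
G = 423625.1316 (linear)
G = 10*log10(423625.1316) = 56.2698 dBi

56.2698 dBi


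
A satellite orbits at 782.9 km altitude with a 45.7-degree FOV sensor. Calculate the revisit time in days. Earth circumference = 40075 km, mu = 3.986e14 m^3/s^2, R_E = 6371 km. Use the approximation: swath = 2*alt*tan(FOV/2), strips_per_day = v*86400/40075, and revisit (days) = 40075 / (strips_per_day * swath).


swath = 2*782.9*tan(0.3988077) = 659.8102 km
v = sqrt(mu/r) = 7464.4397 m/s = 7.4644 km/s
strips/day = v*86400/40075 = 7.4644*86400/40075 = 16.0930
coverage/day = strips * swath = 16.0930 * 659.8102 = 10618.3352 km
revisit = 40075 / 10618.3352 = 3.7741 days

3.7741 days


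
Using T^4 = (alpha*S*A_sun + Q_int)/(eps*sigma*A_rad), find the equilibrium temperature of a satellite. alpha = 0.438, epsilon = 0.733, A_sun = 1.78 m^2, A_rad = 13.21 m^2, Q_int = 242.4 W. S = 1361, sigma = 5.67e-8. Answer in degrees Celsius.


Numerator = alpha*S*A_sun + Q_int = 0.438*1361*1.78 + 242.4 = 1303.4900 W
Denominator = eps*sigma*A_rad = 0.733*5.67e-8*13.21 = 5.4902213e-07 W/K^4
T^4 = 2.3742031e+09 K^4
T = 220.7392 K = -52.4108 C

-52.4108 degrees Celsius


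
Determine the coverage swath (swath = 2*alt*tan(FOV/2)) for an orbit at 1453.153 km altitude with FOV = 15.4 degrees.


FOV = 15.4 deg = 0.2687807 rad
swath = 2 * alt * tan(FOV/2) = 2 * 1453.153 * tan(0.1343904)
swath = 2 * 1453.153 * 0.1352053
swath = 392.9480 km

392.9480 km


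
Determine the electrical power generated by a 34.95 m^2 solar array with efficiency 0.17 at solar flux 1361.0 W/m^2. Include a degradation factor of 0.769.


P = area * eta * S * degradation
P = 34.95 * 0.17 * 1361.0 * 0.769
P = 6218.4274 W

6218.4274 W


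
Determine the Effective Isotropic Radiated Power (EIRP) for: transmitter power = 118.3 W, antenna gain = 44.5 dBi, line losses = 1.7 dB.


Pt = 118.3 W = 20.7298 dBW
EIRP = Pt_dBW + Gt - losses = 20.7298 + 44.5 - 1.7 = 63.5298 dBW

63.5298 dBW


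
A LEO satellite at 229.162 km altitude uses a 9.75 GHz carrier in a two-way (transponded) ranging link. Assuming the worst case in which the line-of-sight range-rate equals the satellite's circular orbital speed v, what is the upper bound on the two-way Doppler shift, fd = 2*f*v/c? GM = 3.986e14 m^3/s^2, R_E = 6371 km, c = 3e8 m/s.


r = 6.600162e+06 m
v = sqrt(mu/r) = 7771.2584 m/s (worst-case radial velocity)
f = 9.75 GHz = 9.75e+09 Hz
fd = 2*f*v/c = 2*9.75e+09*7771.2584/3.0e+08
fd = 505131.7956 Hz

505131.7956 Hz


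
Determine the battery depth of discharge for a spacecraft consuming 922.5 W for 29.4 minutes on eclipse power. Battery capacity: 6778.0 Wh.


E_used = P * t / 60 = 922.5 * 29.4 / 60 = 452.0250 Wh
DOD = E_used / E_total * 100 = 452.0250 / 6778.0 * 100
DOD = 6.6690 %

6.6690 %


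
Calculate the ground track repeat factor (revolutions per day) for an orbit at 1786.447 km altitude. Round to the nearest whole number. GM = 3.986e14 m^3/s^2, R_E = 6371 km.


r = 8.157447e+06 m
T = 2*pi*sqrt(r^3/mu) = 7332.3403 s = 122.2057 min
revs/day = 1440 / 122.2057 = 11.7834
Rounded: 12 revolutions per day

12 revolutions per day


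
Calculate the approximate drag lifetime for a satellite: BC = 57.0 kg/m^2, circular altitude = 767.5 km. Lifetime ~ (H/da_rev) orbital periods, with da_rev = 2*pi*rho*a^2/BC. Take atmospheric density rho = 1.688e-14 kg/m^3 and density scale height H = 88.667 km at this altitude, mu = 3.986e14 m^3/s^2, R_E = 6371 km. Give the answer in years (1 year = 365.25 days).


a = R_E + alt = 7138.5000 km = 7.1385e+06 m
da_rev = 2*pi*rho*a^2/BC = 2*pi*1.688e-14*(7.1385e+06)^2/57.0 = 0.0948181293 m per revolution
N = H/da_rev = 88667.0000 m / 0.0948181293 m = 935127.0760 revolutions
P = 2*pi*sqrt(a^3/mu) = 6002.3549 s
lifetime = N*P = 935127.0760 * 6002.3549 = 5.6129645e+09 s = 64964.8674 days
years = 64964.8674 / 365.25 = 177.8641 years

177.8641 years


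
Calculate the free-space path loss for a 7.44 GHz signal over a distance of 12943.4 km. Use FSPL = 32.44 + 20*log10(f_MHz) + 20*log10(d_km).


f = 7.44 GHz = 7440.0000 MHz
d = 12943.4 km
FSPL = 32.44 + 20*log10(7440.0000) + 20*log10(12943.4)
FSPL = 32.44 + 77.4315 + 82.2410
FSPL = 192.1124 dB

192.1124 dB


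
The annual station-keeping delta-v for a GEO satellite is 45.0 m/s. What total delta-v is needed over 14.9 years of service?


dV = rate * years = 45.0 * 14.9
dV = 670.5000 m/s

670.5000 m/s


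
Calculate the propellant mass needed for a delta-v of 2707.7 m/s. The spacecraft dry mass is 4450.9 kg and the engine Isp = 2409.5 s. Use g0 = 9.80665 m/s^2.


ve = Isp * g0 = 2409.5 * 9.80665 = 23629.123175 m/s
mass ratio = exp(dv/ve) = exp(2707.7/23629.123175) = 1.12141540
m_prop = m_dry * (mr - 1) = 4450.9 * (1.12141540 - 1)
m_prop = 540.4078 kg

540.4078 kg


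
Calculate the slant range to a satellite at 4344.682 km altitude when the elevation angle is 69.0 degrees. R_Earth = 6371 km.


h = 4344.682 km, el = 69.0 deg
d = -R_E*sin(el) + sqrt((R_E*sin(el))^2 + 2*R_E*h + h^2)
d = -6371.0000*sin(1.2043) + sqrt((6371.0000*0.9335804)^2 + 2*6371.0000*4344.682 + 4344.682^2)
d = 4521.7824 km

4521.7824 km


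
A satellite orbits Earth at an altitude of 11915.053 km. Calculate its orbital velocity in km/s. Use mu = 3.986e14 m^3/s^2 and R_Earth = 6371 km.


r = R_E + alt = 6371.0 + 11915.053 = 18286.0530 km = 1.8286053e+07 m
v = sqrt(mu/r) = sqrt(3.986e14 / 1.8286053e+07) = 4668.8364 m/s = 4.6688 km/s

4.6688 km/s


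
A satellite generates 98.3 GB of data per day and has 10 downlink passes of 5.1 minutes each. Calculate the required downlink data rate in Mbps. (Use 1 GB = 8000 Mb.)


total contact time = 10 * 5.1 * 60 = 3060.0000 s
data = 98.3 GB = 786400.0000 Mb
rate = 786400.0000 / 3060.0000 = 256.9935 Mbps

256.9935 Mbps


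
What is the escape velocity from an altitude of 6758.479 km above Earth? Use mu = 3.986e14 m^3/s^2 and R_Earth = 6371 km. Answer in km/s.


r = 6371.0 + 6758.479 = 13129.4790 km = 1.3129479e+07 m
v_esc = sqrt(2*mu/r) = sqrt(2*3.986e14 / 1.3129479e+07)
v_esc = 7792.1965 m/s = 7.7922 km/s

7.7922 km/s


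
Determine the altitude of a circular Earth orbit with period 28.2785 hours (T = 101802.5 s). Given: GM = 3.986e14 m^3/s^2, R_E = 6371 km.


T = 101802.5 s
r = (mu*T^2/(4*pi^2))^(1/3) = (3.986e14 * 101802.5^2 / (4*pi^2))^(1/3)
r = 4.7122843e+07 m = 47122.8427 km
alt = r - R_E = 47122.8427 - 6371 = 40751.8427 km

40751.8427 km


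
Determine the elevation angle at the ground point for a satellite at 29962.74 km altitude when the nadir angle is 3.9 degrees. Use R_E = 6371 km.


r = R_E + alt = 36333.7400 km
Law of sines in the satellite / Earth-center / ground-point triangle:
  sin(nadir)/R_E = sin(90 + el)/r  =>  cos(el) = (r/R_E)*sin(nadir)
cos(el) = (36333.7400 / 6371.0000) * sin(3.9 deg) = 0.3878904
el = arccos(0.3878904) = 67.1767 deg
(Earth-central angle = 90 - nadir - el = 18.9233 deg)

67.1767 degrees


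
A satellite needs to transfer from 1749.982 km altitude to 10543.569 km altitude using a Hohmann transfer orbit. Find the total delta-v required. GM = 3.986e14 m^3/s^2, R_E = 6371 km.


r1 = 8120.9820 km = 8.120982e+06 m
r2 = 16914.5690 km = 1.6914569e+07 m
dv1 = sqrt(mu/r1)*(sqrt(2*r2/(r1+r2)) - 1) = 1137.9710 m/s
dv2 = sqrt(mu/r2)*(1 - sqrt(2*r1/(r1+r2))) = 944.4102 m/s
total dv = |dv1| + |dv2| = 1137.9710 + 944.4102 = 2082.3812 m/s = 2.0824 km/s

2.0824 km/s


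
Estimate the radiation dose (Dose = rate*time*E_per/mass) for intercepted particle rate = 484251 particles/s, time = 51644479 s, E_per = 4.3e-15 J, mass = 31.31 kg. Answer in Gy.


Total energy deposited = rate * time * E_per
  = 484251 * 51644479 * 4.3e-15 = 0.1075382 J
Dose = E_total / mass = 0.1075382 / 31.31
Dose = 0.003434629 Gy

0.0034 Gy


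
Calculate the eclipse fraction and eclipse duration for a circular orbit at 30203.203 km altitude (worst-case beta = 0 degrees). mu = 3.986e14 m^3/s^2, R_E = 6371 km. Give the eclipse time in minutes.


r = 36574.2030 km
T = 1160.1717 min
Eclipse fraction = arcsin(R_E/r)/pi = arcsin(6371.0000/36574.2030)/pi
= arcsin(0.1741938)/pi = 0.05573193
Eclipse duration = 0.05573193 * 1160.1717 = 64.6586 min

64.6586 minutes


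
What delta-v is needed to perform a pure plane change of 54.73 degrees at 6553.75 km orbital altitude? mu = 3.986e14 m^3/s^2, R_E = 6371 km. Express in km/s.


r = 12924.7500 km = 1.292475e+07 m
V = sqrt(mu/r) = 5553.3823 m/s
di = 54.73 deg = 0.9552187 rad
dV = 2*V*sin(di/2) = 2*5553.3823*sin(0.4776093)
dV = 5105.3061 m/s = 5.1053 km/s

5.1053 km/s


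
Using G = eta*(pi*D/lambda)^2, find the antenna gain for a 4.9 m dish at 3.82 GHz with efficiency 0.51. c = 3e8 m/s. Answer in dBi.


lambda = c/f = 3e8 / 3.82e+09 = 0.07853403 m
G = eta*(pi*D/lambda)^2 = 0.51*(pi*4.9/0.07853403)^2
G = 19595.0465 (linear)
G = 10*log10(19595.0465) = 42.9215 dBi

42.9215 dBi


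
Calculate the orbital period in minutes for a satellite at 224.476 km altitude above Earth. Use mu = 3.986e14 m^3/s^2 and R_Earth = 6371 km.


r = 6595.4760 km = 6.595476e+06 m
T = 2*pi*sqrt(r^3/mu) = 2*pi*sqrt(2.8690521e+20 / 3.986e14)
T = 5330.6533 s = 88.8442 min

88.8442 minutes


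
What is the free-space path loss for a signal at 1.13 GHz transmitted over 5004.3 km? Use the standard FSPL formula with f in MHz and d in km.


f = 1.13 GHz = 1130.0000 MHz
d = 5004.3 km
FSPL = 32.44 + 20*log10(1130.0000) + 20*log10(5004.3)
FSPL = 32.44 + 61.0616 + 73.9869
FSPL = 167.4884 dB

167.4884 dB


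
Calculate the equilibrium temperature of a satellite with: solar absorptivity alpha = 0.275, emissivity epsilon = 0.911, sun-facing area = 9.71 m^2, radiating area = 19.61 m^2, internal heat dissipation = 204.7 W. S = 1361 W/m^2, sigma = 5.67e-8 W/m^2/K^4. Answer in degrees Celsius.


Numerator = alpha*S*A_sun + Q_int = 0.275*1361*9.71 + 204.7 = 3838.9103 W
Denominator = eps*sigma*A_rad = 0.911*5.67e-8*19.61 = 1.0129291e-06 W/K^4
T^4 = 3.7899103e+09 K^4
T = 248.1174 K = -25.0326 C

-25.0326 degrees Celsius


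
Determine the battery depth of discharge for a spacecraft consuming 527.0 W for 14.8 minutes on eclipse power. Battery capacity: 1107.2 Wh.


E_used = P * t / 60 = 527.0 * 14.8 / 60 = 129.9933 Wh
DOD = E_used / E_total * 100 = 129.9933 / 1107.2 * 100
DOD = 11.7407 %

11.7407 %


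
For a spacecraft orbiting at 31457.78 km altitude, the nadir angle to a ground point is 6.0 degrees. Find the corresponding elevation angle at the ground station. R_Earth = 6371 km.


r = R_E + alt = 37828.7800 km
Law of sines in the satellite / Earth-center / ground-point triangle:
  sin(nadir)/R_E = sin(90 + el)/r  =>  cos(el) = (r/R_E)*sin(nadir)
cos(el) = (37828.7800 / 6371.0000) * sin(6.0 deg) = 0.6206536
el = arccos(0.6206536) = 51.6361 deg
(Earth-central angle = 90 - nadir - el = 32.3639 deg)

51.6361 degrees


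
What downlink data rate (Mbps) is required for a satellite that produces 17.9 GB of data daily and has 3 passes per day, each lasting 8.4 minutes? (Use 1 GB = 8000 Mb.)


total contact time = 3 * 8.4 * 60 = 1512.0000 s
data = 17.9 GB = 143200.0000 Mb
rate = 143200.0000 / 1512.0000 = 94.7090 Mbps

94.7090 Mbps


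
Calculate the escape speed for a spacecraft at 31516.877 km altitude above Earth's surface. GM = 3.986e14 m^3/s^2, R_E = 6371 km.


r = 6371.0 + 31516.877 = 37887.8770 km = 3.7887877e+07 m
v_esc = sqrt(2*mu/r) = sqrt(2*3.986e14 / 3.7887877e+07)
v_esc = 4587.0504 m/s = 4.5871 km/s

4.5871 km/s


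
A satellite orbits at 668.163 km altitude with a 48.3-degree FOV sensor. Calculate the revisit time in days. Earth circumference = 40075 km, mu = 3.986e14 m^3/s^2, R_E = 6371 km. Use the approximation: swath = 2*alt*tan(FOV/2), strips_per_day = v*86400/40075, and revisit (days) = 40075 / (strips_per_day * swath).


swath = 2*668.163*tan(0.421497) = 599.1676 km
v = sqrt(mu/r) = 7525.0283 m/s = 7.5250 km/s
strips/day = v*86400/40075 = 7.5250*86400/40075 = 16.2236
coverage/day = strips * swath = 16.2236 * 599.1676 = 9720.6799 km
revisit = 40075 / 9720.6799 = 4.1227 days

4.1227 days


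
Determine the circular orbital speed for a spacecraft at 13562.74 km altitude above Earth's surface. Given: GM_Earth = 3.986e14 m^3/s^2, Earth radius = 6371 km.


r = R_E + alt = 6371.0 + 13562.74 = 19933.7400 km = 1.993374e+07 m
v = sqrt(mu/r) = sqrt(3.986e14 / 1.993374e+07) = 4471.7164 m/s = 4.4717 km/s

4.4717 km/s


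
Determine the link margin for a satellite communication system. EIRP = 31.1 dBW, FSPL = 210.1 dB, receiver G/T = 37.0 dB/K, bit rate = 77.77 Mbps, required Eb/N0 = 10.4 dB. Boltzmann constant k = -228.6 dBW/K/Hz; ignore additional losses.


C/N0 = EIRP - FSPL + G/T - k = 31.1 - 210.1 + 37.0 - (-228.6)
C/N0 = 86.6000 dB-Hz
R_b = 77.77 Mbps = 7.777e+07 bps -> 10*log10(R_b) = 78.9081 dB-Hz
Eb/N0 = C/N0 - 10*log10(R_b) = 86.6000 - 78.9081 = 7.6919 dB
Margin = Eb/N0 - Eb/N0_req = 7.6919 - 10.4 = -2.7081 dB (negative margin: link does not close)

-2.7081 dB


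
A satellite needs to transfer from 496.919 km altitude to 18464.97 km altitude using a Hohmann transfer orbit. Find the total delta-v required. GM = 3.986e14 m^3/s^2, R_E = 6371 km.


r1 = 6867.9190 km = 6.867919e+06 m
r2 = 24835.9700 km = 2.483597e+07 m
dv1 = sqrt(mu/r1)*(sqrt(2*r2/(r1+r2)) - 1) = 1917.4962 m/s
dv2 = sqrt(mu/r2)*(1 - sqrt(2*r1/(r1+r2))) = 1369.2233 m/s
total dv = |dv1| + |dv2| = 1917.4962 + 1369.2233 = 3286.7194 m/s = 3.2867 km/s

3.2867 km/s


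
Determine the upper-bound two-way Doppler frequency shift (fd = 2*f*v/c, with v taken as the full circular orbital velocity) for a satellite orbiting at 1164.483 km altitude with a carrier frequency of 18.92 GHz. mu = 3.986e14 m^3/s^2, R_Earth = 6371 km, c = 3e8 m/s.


r = 7.535483e+06 m
v = sqrt(mu/r) = 7272.9918 m/s (worst-case radial velocity)
f = 18.92 GHz = 1.892e+10 Hz
fd = 2*f*v/c = 2*1.892e+10*7272.9918/3.0e+08
fd = 917366.7034 Hz

917366.7034 Hz


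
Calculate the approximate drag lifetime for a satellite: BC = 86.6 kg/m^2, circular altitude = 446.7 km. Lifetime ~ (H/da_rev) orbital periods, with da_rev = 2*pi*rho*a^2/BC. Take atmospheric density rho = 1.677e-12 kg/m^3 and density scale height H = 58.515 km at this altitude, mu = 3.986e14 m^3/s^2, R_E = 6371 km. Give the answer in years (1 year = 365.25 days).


a = R_E + alt = 6817.7000 km = 6.8177e+06 m
da_rev = 2*pi*rho*a^2/BC = 2*pi*1.677e-12*(6.8177e+06)^2/86.6 = 5.655497 m per revolution
N = H/da_rev = 58515.0000 m / 5.655497 m = 10346.5699 revolutions
P = 2*pi*sqrt(a^3/mu) = 5602.3218 s
lifetime = N*P = 10346.5699 * 5602.3218 = 5.7964814e+07 s = 670.8891 days
years = 670.8891 / 365.25 = 1.8368 years

1.8368 years


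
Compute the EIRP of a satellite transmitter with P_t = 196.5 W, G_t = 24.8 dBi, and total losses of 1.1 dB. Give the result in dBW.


Pt = 196.5 W = 22.9336 dBW
EIRP = Pt_dBW + Gt - losses = 22.9336 + 24.8 - 1.1 = 46.6336 dBW

46.6336 dBW


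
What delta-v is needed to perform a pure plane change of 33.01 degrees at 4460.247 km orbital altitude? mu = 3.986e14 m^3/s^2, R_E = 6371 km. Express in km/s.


r = 10831.2470 km = 1.0831247e+07 m
V = sqrt(mu/r) = 6066.3773 m/s
di = 33.01 deg = 0.5761332 rad
dV = 2*V*sin(di/2) = 2*6066.3773*sin(0.2880666)
dV = 3446.9036 m/s = 3.4469 km/s

3.4469 km/s
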